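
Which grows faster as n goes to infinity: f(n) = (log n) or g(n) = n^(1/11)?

g(n) = n^(1/11) grows faster: any positive power of n dominates any polylog.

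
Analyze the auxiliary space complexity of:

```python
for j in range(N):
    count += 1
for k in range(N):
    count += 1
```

Space complexity: O(1).
Only a constant amount of auxiliary storage is used; nothing grows with n.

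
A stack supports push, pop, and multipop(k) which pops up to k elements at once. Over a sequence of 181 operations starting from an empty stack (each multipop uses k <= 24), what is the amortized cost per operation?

Each element is pushed exactly once and popped at most once (whether by pop or as part of a multipop). So the total number of individual pops over the whole sequence is at most the number of pushes, which is at most 181. Total work <= 2 * 181, hence O(1) amortized per operation.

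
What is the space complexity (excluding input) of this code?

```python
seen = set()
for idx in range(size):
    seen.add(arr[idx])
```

Space complexity: O(n).
Auxiliary storage grows linearly with the input size n in the worst case.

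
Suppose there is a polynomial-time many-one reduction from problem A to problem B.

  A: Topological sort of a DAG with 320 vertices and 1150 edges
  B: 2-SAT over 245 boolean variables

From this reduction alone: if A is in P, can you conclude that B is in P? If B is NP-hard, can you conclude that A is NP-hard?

A poly-time reduction A <=_p B transfers tractability DOWN (B easy => A easy) and hardness UP (A hard => B hard), not the reverse.
From A in P, the reduction alone does NOT give B in P: any problem in P trivially reduces to SAT, yet SAT is not known to be in P.
From B NP-hard, the reduction alone does NOT give A NP-hard: again, easy problems reduce to hard ones.
(Here in fact A is P and B is P.)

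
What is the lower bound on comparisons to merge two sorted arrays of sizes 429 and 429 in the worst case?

Adversary: with |429 - 429| <= 1 the inputs can be fully interleaved so that every adjacent pair in the merged output comes from different arrays. Then each of the 857 adjacent pairs must be directly compared, or the algorithm cannot determine their relative order. Standard merge meets this bound.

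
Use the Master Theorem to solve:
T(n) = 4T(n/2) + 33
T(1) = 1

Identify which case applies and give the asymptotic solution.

a=4, b=2, f(n)=33.
log_2(4) = 2 > 0.
Since f(n) = O(n^0) is polynomially smaller than n^2, Case 1 applies.
T(n) = Theta(n^2).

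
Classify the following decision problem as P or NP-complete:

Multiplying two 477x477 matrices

This problem is in P: the schoolbook algorithm runs in O(n^3).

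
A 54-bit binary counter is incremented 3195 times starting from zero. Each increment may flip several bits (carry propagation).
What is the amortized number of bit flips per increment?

Bit i flips on every 2^i-th increment, so over 3195 increments bit i flips floor(3195/2^i) times. Summing over i: total flips < 2 * 3195. Amortized: < 2 = O(1) per increment.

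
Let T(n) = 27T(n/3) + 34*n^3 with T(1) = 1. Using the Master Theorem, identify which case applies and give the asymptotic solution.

a=27, b=3, f(n)=34*n^3.
log_3(27) = 3, so n^(log_b(a)) = n^3.
f(n) = Theta(n^3), so Case 2 applies.
T(n) = Theta(n^3 log n).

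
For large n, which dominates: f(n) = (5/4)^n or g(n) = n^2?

f(n) = (5/4)^n grows faster: (5/4)^n is exponential with base 5/4 > 1, dominating every polynomial.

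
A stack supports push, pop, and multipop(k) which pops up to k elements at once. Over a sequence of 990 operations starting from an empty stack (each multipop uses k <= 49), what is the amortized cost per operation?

Each element is pushed exactly once and popped at most once (whether by pop or as part of a multipop). So the total number of individual pops over the whole sequence is at most the number of pushes, which is at most 990. Total work <= 2 * 990, hence O(1) amortized per operation.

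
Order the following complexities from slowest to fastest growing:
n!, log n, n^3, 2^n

Ordered by growth rate: log n < n^3 < 2^n < n!.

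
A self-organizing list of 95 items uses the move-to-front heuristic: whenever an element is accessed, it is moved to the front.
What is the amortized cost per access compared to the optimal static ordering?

With potential Phi = number of inversions between the MTF list and the optimal static list (at most C(95,2)), each access has amortized cost at most 2 * (cost under optimal static ordering). This is the move-to-front 2-competitiveness result.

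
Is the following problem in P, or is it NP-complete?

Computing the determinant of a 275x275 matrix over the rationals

This problem is in P: Gaussian elimination runs in O(n^3).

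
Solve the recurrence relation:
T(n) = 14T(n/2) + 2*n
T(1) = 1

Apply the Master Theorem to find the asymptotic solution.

a=14, b=2, f(n)=2*n. log_2(14) = 3.807. Case 1 of Master Theorem: T(n) = O(n^3.807).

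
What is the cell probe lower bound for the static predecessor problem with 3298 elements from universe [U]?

The Patrascu-Thorup lower bound shows any data structure on n = 3298 elements using O(n * polylog(n)) space requires Omega(log log U) query time. van Emde Boas trees achieve O(log log U) with O(U) space.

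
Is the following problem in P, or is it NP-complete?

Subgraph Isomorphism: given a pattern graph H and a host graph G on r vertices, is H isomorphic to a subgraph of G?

This problem is NP-complete: generalizes Clique and Hamiltonian Path (pattern size is part of the input).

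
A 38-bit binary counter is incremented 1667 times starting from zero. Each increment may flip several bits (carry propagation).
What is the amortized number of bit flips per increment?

Bit i flips on every 2^i-th increment, so over 1667 increments bit i flips floor(1667/2^i) times. Summing over i: total flips < 2 * 1667. Amortized: < 2 = O(1) per increment.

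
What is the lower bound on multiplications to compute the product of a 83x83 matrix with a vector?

A 83x83 matrix-vector product has 83 inner products of length 83. Output depends on all 83^2 = 6889 matrix entries. At least 6889 multiplications needed.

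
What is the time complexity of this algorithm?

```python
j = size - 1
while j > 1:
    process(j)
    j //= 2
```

Time complexity: O(log n).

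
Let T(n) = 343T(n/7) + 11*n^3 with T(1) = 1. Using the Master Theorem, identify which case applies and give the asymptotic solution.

a=343, b=7, f(n)=11*n^3.
log_7(343) = 3, so n^(log_b(a)) = n^3.
f(n) = Theta(n^3), so Case 2 applies.
T(n) = Theta(n^3 log n).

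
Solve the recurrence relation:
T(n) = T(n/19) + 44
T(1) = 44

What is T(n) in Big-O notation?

Each step divides n by 19 and adds 44. After log_19(n) steps, T(n) = O(log n).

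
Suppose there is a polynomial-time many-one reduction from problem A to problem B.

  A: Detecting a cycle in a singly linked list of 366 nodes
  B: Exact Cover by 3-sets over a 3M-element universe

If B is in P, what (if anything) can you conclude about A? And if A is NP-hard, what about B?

A poly-time reduction A <=_p B means any A-instance can be transformed to a B-instance in poly time.
If B is in P: compose the reduction with B's poly-time algorithm to solve A in poly time, so A is in P.
If A is NP-hard: every NP problem reduces to A, which reduces to B; composing reductions, every NP problem reduces to B, so B is NP-hard.
(Here in fact A is P and B is NP-complete.)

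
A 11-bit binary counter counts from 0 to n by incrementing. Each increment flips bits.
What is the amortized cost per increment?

Bit i flips every 2^i increments. Total flips over n increments: sum_{i=0}^{11} n/2^i < 2n. Amortized cost: 2n/n = O(1).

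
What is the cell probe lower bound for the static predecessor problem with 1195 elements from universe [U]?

The Patrascu-Thorup lower bound shows any data structure on n = 1195 elements using O(n * polylog(n)) space requires Omega(log log U) query time. van Emde Boas trees achieve O(log log U) with O(U) space.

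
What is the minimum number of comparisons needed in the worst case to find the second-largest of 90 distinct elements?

Lower bound: finding the max needs 90-1 comparisons. By the adversary weight-doubling argument, the max must personally win >= ceil(log_2(90)) = 7 comparisons; the 2nd-largest is among those 7 losers, needing 7-1 more comparisons. Total >= 90-1 + 7-1 = 95. A balanced knockout tournament achieves this.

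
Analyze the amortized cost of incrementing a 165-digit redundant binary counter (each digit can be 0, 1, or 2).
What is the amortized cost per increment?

A redundant counter on 165 digits allows digit values 0, 1, 2. Increment adds 1 to the least significant digit and carries any 2 to a 0 plus +1 on the next digit. With potential Phi = (number of 2-digits), each increment does O(1) actual work plus a chain of carries, each of which decreases Phi by 1. Amortized O(1).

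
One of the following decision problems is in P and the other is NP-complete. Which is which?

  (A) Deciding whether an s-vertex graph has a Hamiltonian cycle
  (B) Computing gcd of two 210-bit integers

(A) is NP-complete: one of Karp's 21 NP-complete problems.
(B) is P: the Euclidean algorithm runs in polynomial time in the bit-length.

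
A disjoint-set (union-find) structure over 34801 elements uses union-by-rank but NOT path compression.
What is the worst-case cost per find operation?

Union-by-rank alone keeps every tree's height <= log_2(34801) ~= 15.1. Each find traverses from a node to its root, costing O(height) = O(log n). Without path compression this bound is tight.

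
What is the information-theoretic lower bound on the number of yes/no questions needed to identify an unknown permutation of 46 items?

There are 46! = 5502622159812088949850305428800254892961651752960000000000 permutations. Each yes/no question gives at most 1 bit, so at least ceil(log_2(5502622159812088949850305428800254892961651752960000000000)) = 192 questions are needed.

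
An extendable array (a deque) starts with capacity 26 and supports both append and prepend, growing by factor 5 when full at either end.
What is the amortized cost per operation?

Growth at either end copies all elements; capacities form a geometric sequence with ratio 5, so total copy cost over n operations is O(n) (two geometric series). Amortized O(1).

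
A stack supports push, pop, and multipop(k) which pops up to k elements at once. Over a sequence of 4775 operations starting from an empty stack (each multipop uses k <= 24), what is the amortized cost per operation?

Each element is pushed exactly once and popped at most once (whether by pop or as part of a multipop). So the total number of individual pops over the whole sequence is at most the number of pushes, which is at most 4775. Total work <= 2 * 4775, hence O(1) amortized per operation.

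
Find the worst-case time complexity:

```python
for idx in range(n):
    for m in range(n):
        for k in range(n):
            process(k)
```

Time complexity: O(n^3).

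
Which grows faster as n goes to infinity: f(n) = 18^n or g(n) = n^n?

g(n) = n^n grows faster: n^n / 18^n = (n/18)^n -> infinity once n > 18.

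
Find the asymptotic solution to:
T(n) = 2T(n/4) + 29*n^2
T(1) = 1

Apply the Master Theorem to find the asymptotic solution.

a=2, b=4, f(n)=29*n^2. log_4(2) = 0.5 < 2. Case 3: T(n) = O(n^2).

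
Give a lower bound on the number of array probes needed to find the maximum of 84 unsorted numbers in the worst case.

Adversary: any unprobed cell could hold a value larger than everything seen so far. If fewer than 84 cells are probed, the adversary places the max in an unprobed cell. So all 84 cells must be examined; together with 84-1 comparisons this is tight.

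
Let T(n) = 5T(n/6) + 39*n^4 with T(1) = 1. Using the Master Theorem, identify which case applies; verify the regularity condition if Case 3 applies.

a=5, b=6, f(n)=39*n^4.
log_6(5) = 0.8982 < 4.
f(n) = Omega(n^(0.8982+epsilon)) for some epsilon > 0, so Case 3 is the candidate.
Regularity: a*f(n/b) = 5*39*(n/6)^4 = (5/1296)*39*n^4 <= c*f(n) with c = 5/1296 < 1. Satisfied.
Case 3: T(n) = Theta(n^4).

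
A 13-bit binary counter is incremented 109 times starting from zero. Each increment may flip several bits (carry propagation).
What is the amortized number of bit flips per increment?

Bit i flips on every 2^i-th increment, so over 109 increments bit i flips floor(109/2^i) times. Summing over i: total flips < 2 * 109. Amortized: < 2 = O(1) per increment.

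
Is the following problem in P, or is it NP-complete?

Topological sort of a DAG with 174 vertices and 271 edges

This problem is in P: DFS-based topological sort runs in O(V+E).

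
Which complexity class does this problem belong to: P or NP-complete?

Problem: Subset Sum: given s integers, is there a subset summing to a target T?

This problem is NP-complete: one of Karp's 21 NP-complete problems.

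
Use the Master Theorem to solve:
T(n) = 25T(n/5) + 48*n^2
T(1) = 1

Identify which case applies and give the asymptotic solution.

a=25, b=5, f(n)=48*n^2.
log_5(25) = 2, so n^(log_b(a)) = n^2.
f(n) = Theta(n^2), so Case 2 applies.
T(n) = Theta(n^2 log n).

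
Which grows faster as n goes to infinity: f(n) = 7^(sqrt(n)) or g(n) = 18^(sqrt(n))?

g(n) = 18^(sqrt(n)) grows faster: ratio is (18/7)^(sqrt(n)) -> infinity since 18/7 > 1.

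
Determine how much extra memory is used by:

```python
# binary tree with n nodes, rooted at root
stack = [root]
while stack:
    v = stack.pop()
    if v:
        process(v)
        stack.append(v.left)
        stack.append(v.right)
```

Space complexity: O(n).
Auxiliary storage grows linearly with the input size n in the worst case.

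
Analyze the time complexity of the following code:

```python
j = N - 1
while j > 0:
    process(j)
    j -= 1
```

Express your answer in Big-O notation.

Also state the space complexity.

Time complexity: O(n).
Space complexity: O(1).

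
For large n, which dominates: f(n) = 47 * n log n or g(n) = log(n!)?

f(n) = 47 * n log n and g(n) = log(n!) are Theta of each other: Stirling: log(n!) = n log n - n + O(log n) = Theta(n log n); the constant 47 doesn't change the Theta class.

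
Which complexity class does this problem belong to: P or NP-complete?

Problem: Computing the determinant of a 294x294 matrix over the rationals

This problem is in P: Gaussian elimination runs in O(n^3).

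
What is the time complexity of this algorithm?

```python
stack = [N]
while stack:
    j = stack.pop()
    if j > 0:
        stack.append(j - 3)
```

Time complexity: O(n).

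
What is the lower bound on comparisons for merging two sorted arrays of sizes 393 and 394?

Adversary argument: with sizes 393 and 394 (differing by at most 1), interleave the two arrays so that every consecutive pair in the output comes from different inputs. Then each of the 786 adjacent output pairs must be directly compared, or the algorithm cannot determine their relative order. So 786 comparisons are necessary; standard merge achieves this.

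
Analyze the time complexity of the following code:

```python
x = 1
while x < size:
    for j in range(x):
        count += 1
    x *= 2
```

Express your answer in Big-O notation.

Time complexity: O(n).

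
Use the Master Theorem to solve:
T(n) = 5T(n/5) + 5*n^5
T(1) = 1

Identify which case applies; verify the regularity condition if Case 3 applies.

a=5, b=5, f(n)=5*n^5.
log_5(5) = 1 < 5.
f(n) = Omega(n^(1+epsilon)) for some epsilon > 0, so Case 3 is the candidate.
Regularity: a*f(n/b) = 5*5*(n/5)^5 = (5/3125)*5*n^5 <= c*f(n) with c = 5/3125 < 1. Satisfied.
Case 3: T(n) = Theta(n^5).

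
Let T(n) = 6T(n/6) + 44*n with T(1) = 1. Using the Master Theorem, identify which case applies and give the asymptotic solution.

a=6, b=6, f(n)=44*n.
log_6(6) = 1, so n^(log_b(a)) = n.
f(n) = Theta(n), so Case 2 applies.
T(n) = Theta(n log n).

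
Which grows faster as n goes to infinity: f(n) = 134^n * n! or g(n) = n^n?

f(n) = 134^n * n! grows faster: by Stirling n! ~ sqrt(2 pi n)(n/e)^n, so 134^n n! / n^n ~ (134/e)^n sqrt(2 pi n) -> infinity since 134/e > 1.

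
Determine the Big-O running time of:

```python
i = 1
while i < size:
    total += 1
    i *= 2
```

Time complexity: O(log n).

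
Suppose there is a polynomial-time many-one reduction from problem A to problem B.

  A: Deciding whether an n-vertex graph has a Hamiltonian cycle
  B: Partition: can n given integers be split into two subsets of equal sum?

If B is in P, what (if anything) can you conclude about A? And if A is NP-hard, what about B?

A poly-time reduction A <=_p B means any A-instance can be transformed to a B-instance in poly time.
If B is in P: compose the reduction with B's poly-time algorithm to solve A in poly time, so A is in P.
If A is NP-hard: every NP problem reduces to A, which reduces to B; composing reductions, every NP problem reduces to B, so B is NP-hard.
(Here in fact A is NP-complete and B is NP-complete.)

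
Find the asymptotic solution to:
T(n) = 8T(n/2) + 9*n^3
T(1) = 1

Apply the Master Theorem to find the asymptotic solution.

a=8, b=2, f(n)=9*n^3. log_2(8) = 3. Case 2: T(n) = O(n^3 log n).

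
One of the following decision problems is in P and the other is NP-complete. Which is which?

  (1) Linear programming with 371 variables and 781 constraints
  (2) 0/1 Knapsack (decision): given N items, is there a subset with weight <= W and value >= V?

(1) is P: the ellipsoid and interior-point methods run in polynomial time.
(2) is NP-complete: reduces from Subset Sum.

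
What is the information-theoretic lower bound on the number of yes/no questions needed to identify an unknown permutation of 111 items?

There are 111! = 1762952551090244663872161047107075788761409536026565516041574063347346955087248316436555574598462315773196047662837978913145847497199871623320096254145331200000000000000000000000000 permutations. Each yes/no question gives at most 1 bit, so at least ceil(log_2(1762952551090244663872161047107075788761409536026565516041574063347346955087248316436555574598462315773196047662837978913145847497199871623320096254145331200000000000000000000000000)) = 599 questions are needed.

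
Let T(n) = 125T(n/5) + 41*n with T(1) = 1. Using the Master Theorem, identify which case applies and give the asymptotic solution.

a=125, b=5, f(n)=41*n.
log_5(125) = 3 > 1.
Since f(n) = O(n^1) is polynomially smaller than n^3, Case 1 applies.
T(n) = Theta(n^3).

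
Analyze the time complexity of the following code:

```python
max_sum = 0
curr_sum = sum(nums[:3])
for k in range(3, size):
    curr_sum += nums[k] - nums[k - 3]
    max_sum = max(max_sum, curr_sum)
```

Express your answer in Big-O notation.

Time complexity: O(n).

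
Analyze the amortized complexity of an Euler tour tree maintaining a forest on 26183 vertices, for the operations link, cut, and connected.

An Euler tour tree stores each tree's Euler tour as a balanced BST keyed by tour position. On 26183 vertices: link concatenates two tours via O(1) splits/joins of size <= 2*26183 (O(log n)); cut splits the tour at the two occurrences of the edge (O(log n)); connected compares BST roots (O(log n) to find the root). All O(log n) amortized.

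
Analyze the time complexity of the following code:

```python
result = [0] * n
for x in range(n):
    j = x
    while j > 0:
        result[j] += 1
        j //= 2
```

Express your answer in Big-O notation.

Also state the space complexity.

Time complexity: O(n log n).
Space complexity: O(n).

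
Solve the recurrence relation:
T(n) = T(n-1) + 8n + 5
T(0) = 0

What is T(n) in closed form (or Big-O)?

Dominant term in sum is 8*sum(i, i=1..n) = 8*n*(n+1)/2 = O(n^2).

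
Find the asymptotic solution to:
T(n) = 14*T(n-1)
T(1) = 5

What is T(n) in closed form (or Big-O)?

Each step multiplies by 14. T(n) = T(1)*14^(n-1) = 5*14^(n-1).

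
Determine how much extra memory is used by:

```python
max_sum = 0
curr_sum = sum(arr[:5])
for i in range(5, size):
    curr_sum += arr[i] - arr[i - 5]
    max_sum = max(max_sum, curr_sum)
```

Space complexity: O(1).
Only a constant amount of auxiliary storage is used; nothing grows with n.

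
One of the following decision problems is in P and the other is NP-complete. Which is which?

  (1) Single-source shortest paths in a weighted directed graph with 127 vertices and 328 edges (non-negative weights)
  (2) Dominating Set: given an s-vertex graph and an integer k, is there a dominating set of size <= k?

(1) is P: Dijkstra's algorithm runs in O((V+E) log V).
(2) is NP-complete: reduces from Set Cover (with k part of the input).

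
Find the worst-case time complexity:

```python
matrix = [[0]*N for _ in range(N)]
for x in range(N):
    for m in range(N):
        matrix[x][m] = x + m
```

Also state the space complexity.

Time complexity: O(n^2).
Space complexity: O(n^2).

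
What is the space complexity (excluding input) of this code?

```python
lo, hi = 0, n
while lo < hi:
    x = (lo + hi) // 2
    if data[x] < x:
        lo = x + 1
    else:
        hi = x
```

Space complexity: O(1).
Only a constant amount of auxiliary storage is used; nothing grows with n.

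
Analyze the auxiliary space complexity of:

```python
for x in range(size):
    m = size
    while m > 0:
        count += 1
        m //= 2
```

Space complexity: O(1).
Only a constant amount of auxiliary storage is used; nothing grows with n.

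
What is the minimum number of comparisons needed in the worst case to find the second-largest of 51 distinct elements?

Lower bound: finding the max needs 51-1 comparisons. By the adversary weight-doubling argument, the max must personally win >= ceil(log_2(51)) = 6 comparisons; the 2nd-largest is among those 6 losers, needing 6-1 more comparisons. Total >= 51-1 + 6-1 = 55. A balanced knockout tournament achieves this.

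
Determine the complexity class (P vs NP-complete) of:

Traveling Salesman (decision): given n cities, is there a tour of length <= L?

This problem is NP-complete: reduces from Hamiltonian Cycle.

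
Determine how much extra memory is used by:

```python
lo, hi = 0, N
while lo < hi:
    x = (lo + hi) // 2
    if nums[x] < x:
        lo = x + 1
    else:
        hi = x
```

Space complexity: O(1).
Only a constant amount of auxiliary storage is used; nothing grows with n.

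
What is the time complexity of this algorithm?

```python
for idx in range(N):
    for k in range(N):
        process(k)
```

Time complexity: O(n^2).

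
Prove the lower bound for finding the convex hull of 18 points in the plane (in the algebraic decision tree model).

Reduction from sorting: given 18 numbers x_1,...,x_{18}, map x_i to the point (x_i, x_i^2) on the parabola y = x^2. All points are on the convex hull, and walking the hull gives them in sorted x-order. Since sorting requires Omega(n log n), so does planar convex hull.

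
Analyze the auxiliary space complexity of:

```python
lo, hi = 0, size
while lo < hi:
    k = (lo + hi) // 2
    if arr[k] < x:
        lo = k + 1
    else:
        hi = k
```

Space complexity: O(1).
Only a constant amount of auxiliary storage is used; nothing grows with n.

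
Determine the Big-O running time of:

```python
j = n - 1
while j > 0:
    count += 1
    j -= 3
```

Time complexity: O(n).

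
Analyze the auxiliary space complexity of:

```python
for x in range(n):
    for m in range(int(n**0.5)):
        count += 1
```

Space complexity: O(1).
Only a constant amount of auxiliary storage is used; nothing grows with n.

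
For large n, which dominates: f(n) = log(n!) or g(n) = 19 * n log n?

f(n) = log(n!) and g(n) = 19 * n log n are Theta of each other: Stirling: log(n!) = n log n - n + O(log n) = Theta(n log n); the constant 19 doesn't change the Theta class.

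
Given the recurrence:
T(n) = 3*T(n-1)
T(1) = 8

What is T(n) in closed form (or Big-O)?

Each step multiplies by 3. T(n) = T(1)*3^(n-1) = 8*3^(n-1).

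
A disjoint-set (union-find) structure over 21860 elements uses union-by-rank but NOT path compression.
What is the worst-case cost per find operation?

Union-by-rank alone keeps every tree's height <= log_2(21860) ~= 14.4. Each find traverses from a node to its root, costing O(height) = O(log n). Without path compression this bound is tight.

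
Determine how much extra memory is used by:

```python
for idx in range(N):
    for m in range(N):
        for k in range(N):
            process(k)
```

Space complexity: O(1).
Only a constant amount of auxiliary storage is used; nothing grows with n.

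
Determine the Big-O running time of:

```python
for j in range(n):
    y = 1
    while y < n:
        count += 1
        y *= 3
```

Time complexity: O(n log n).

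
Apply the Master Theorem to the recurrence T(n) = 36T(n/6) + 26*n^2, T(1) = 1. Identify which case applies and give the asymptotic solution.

a=36, b=6, f(n)=26*n^2.
log_6(36) = 2, so n^(log_b(a)) = n^2.
f(n) = Theta(n^2), so Case 2 applies.
T(n) = Theta(n^2 log n).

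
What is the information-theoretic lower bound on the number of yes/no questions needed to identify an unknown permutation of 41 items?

There are 41! = 33452526613163807108170062053440751665152000000000 permutations. Each yes/no question gives at most 1 bit, so at least ceil(log_2(33452526613163807108170062053440751665152000000000)) = 165 questions are needed.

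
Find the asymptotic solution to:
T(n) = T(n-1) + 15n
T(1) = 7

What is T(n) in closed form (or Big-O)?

Unrolling: T(n) = 7 + 15*(2 + 3 + ... + n) = 7 + 15*(n(n+1)/2 - 1) = O(n^2).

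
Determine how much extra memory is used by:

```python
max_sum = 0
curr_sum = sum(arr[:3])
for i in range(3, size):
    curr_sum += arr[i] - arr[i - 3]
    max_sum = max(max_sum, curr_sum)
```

Space complexity: O(1).
Only a constant amount of auxiliary storage is used; nothing grows with n.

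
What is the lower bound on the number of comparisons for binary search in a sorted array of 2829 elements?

With 2829 possible positions, we need at least ceil(log_2(2829)) = 12 comparisons. Each comparison splits the remaining candidates by at most half.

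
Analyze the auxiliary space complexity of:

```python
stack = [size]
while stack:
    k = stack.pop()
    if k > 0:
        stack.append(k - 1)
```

Space complexity: O(1).
Only a constant amount of auxiliary storage is used; nothing grows with n.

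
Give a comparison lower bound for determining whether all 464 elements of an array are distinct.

In the algebraic decision-tree model, the YES region for element distinctness on 464 elements has 464! connected components (one per ordering). Ben-Or's theorem then gives a lower bound of Omega(log(n!)) = Omega(n log n).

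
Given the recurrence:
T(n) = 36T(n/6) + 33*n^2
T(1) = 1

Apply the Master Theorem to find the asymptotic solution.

a=36, b=6, f(n)=33*n^2. log_6(36) = 2. Case 2: T(n) = O(n^2 log n).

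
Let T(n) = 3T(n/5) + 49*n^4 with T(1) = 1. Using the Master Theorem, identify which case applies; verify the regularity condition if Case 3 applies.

a=3, b=5, f(n)=49*n^4.
log_5(3) = 0.6826 < 4.
f(n) = Omega(n^(0.6826+epsilon)) for some epsilon > 0, so Case 3 is the candidate.
Regularity: a*f(n/b) = 3*49*(n/5)^4 = (3/625)*49*n^4 <= c*f(n) with c = 3/625 < 1. Satisfied.
Case 3: T(n) = Theta(n^4).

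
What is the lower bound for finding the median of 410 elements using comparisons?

To find the median of 410 elements, every element must be compared at least once, so the lower bound is Omega(n). The BFPRT algorithm achieves O(n), making this tight.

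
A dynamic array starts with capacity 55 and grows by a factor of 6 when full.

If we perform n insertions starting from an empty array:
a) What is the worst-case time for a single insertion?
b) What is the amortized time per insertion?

(a) Worst-case single insertion: O(n) -- when the array is full at capacity c, the resize copies all c elements, and c can be Theta(n).
(b) Resizes happen at sizes 55, 330, 1980, ... Total copy cost for n insertions: 55 + 330 + ... = O(n) (geometric series with ratio 1/6). Amortized cost per insertion: O(n)/n = O(1).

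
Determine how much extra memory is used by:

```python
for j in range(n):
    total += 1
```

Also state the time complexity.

Space complexity: O(1).
Only a constant amount of auxiliary storage is used; nothing grows with n.
Time complexity: O(n).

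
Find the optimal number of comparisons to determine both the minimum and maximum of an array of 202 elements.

Naive approach: 402 comparisons (201 for max + 201 for min).
Optimal: Compare elements in pairs first (floor(n/2) = 101 comparisons), then find max among winners and min among losers (100 comparisons each).
Total: ceil(3n/2) - 2 = 301 comparisons. An adversary argument shows this is also a lower bound.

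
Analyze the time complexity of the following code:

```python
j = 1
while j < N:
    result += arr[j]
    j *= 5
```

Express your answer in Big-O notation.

Time complexity: O(log n).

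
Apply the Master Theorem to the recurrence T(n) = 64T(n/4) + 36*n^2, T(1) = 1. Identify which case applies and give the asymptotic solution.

a=64, b=4, f(n)=36*n^2.
log_4(64) = 3 > 2.
Since f(n) = O(n^2) is polynomially smaller than n^3, Case 1 applies.
T(n) = Theta(n^3).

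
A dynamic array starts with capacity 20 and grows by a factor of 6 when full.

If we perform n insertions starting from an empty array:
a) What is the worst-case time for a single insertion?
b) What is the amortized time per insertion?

(a) Worst-case single insertion: O(n) -- when the array is full at capacity c, the resize copies all c elements, and c can be Theta(n).
(b) Resizes happen at sizes 20, 120, 720, ... Total copy cost for n insertions: 20 + 120 + ... = O(n) (geometric series with ratio 1/6). Amortized cost per insertion: O(n)/n = O(1).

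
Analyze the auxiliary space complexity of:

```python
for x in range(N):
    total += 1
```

Space complexity: O(1).
Only a constant amount of auxiliary storage is used; nothing grows with n.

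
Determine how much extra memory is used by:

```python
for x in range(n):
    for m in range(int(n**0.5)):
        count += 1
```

Space complexity: O(1).
Only a constant amount of auxiliary storage is used; nothing grows with n.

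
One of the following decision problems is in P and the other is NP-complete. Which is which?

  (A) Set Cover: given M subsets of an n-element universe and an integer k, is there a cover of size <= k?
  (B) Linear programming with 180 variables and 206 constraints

(A) is NP-complete: one of Karp's 21 NP-complete problems (with k part of the input).
(B) is P: the ellipsoid and interior-point methods run in polynomial time.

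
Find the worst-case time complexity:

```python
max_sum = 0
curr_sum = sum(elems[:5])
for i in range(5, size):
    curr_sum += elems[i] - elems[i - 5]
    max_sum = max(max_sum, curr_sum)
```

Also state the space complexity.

Time complexity: O(n).
Space complexity: O(1).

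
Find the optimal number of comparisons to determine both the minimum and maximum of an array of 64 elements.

Naive approach: 126 comparisons (63 for max + 63 for min).
Optimal: Compare elements in pairs first (floor(n/2) = 32 comparisons), then find max among winners and min among losers (31 comparisons each).
Total: ceil(3n/2) - 2 = 94 comparisons. An adversary argument shows this is also a lower bound.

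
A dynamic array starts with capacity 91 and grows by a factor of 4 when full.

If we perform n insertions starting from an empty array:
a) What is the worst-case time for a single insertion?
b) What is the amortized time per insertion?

(a) Worst-case single insertion: O(n) -- when the array is full at capacity c, the resize copies all c elements, and c can be Theta(n).
(b) Resizes happen at sizes 91, 364, 1456, ... Total copy cost for n insertions: 91 + 364 + ... = O(n) (geometric series with ratio 1/4). Amortized cost per insertion: O(n)/n = O(1).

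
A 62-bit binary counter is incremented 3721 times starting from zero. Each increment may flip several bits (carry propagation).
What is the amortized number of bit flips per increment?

Bit i flips on every 2^i-th increment, so over 3721 increments bit i flips floor(3721/2^i) times. Summing over i: total flips < 2 * 3721. Amortized: < 2 = O(1) per increment.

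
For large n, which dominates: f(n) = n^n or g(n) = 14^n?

f(n) = n^n grows faster: n^n / 14^n = (n/14)^n -> infinity once n > 14.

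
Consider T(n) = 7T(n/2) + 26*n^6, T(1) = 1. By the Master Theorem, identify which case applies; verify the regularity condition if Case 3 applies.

a=7, b=2, f(n)=26*n^6.
log_2(7) = 2.807 < 6.
f(n) = Omega(n^(2.807+epsilon)) for some epsilon > 0, so Case 3 is the candidate.
Regularity: a*f(n/b) = 7*26*(n/2)^6 = (7/64)*26*n^6 <= c*f(n) with c = 7/64 < 1. Satisfied.
Case 3: T(n) = Theta(n^6).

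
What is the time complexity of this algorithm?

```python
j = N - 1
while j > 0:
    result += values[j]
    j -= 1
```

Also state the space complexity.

Time complexity: O(n).
Space complexity: O(1).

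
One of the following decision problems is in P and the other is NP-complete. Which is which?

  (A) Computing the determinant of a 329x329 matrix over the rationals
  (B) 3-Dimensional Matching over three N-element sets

(A) is P: Gaussian elimination runs in O(n^3).
(B) is NP-complete: one of Karp's 21 NP-complete problems.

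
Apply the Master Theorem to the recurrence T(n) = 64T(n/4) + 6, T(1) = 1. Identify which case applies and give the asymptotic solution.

a=64, b=4, f(n)=6.
log_4(64) = 3 > 0.
Since f(n) = O(n^0) is polynomially smaller than n^3, Case 1 applies.
T(n) = Theta(n^3).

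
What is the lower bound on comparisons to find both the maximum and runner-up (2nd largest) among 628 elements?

Lower bound: finding the max needs 628-1 comparisons. By an adversary weight-doubling argument, the maximum element must personally win at least ceil(log_2(628)) = 10 comparisons in any correct algorithm. The 2nd largest is among those 10 direct losers, and distinguishing it requires 10-1 more comparisons. Total >= 628-1 + 10-1 = 636. A balanced tournament achieves this bound exactly.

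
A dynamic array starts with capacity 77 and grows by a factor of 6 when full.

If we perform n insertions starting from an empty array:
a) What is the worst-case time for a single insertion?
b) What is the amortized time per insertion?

(a) Worst-case single insertion: O(n) -- when the array is full at capacity c, the resize copies all c elements, and c can be Theta(n).
(b) Resizes happen at sizes 77, 462, 2772, ... Total copy cost for n insertions: 77 + 462 + ... = O(n) (geometric series with ratio 1/6). Amortized cost per insertion: O(n)/n = O(1).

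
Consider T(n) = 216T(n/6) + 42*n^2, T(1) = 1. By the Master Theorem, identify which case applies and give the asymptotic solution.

a=216, b=6, f(n)=42*n^2.
log_6(216) = 3 > 2.
Since f(n) = O(n^2) is polynomially smaller than n^3, Case 1 applies.
T(n) = Theta(n^3).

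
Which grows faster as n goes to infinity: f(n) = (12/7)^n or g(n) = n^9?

f(n) = (12/7)^n grows faster: (12/7)^n is exponential with base 12/7 > 1, dominating every polynomial.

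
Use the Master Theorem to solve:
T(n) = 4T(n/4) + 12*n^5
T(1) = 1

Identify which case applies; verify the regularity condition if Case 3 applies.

a=4, b=4, f(n)=12*n^5.
log_4(4) = 1 < 5.
f(n) = Omega(n^(1+epsilon)) for some epsilon > 0, so Case 3 is the candidate.
Regularity: a*f(n/b) = 4*12*(n/4)^5 = (4/1024)*12*n^5 <= c*f(n) with c = 4/1024 < 1. Satisfied.
Case 3: T(n) = Theta(n^5).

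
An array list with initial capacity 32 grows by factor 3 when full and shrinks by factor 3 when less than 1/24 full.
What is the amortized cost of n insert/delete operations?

Using potential function Phi = |3*size - capacity|. Resizing costs are offset by potential release. Amortized O(1) per operation.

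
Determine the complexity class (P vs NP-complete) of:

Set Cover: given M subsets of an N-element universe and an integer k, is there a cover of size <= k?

This problem is NP-complete: one of Karp's 21 NP-complete problems (with k part of the input).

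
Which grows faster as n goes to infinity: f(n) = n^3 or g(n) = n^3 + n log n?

f(n) = n^3 and g(n) = n^3 + n log n are Theta of each other: the lower-order n log n term is o(n^3); both are Theta(n^3).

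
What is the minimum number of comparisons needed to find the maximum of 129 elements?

Finding the maximum requires 128 comparisons. Each comparison eliminates exactly one candidate. With 129 candidates, we need 128 eliminations.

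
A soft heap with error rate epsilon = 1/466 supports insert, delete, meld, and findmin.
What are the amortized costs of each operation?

Soft heaps (Chazelle) allow up to an epsilon = 1/466 fraction of elements to have corrupted (raised) keys. Insert is O(log(1/epsilon)) = O(log 466) amortized -- the structure maintains heap-ordered binary trees of rank bounded by O(log(1/epsilon)). Meld concatenates root lists: O(1) amortized. Delete and findmin are O(1) amortized.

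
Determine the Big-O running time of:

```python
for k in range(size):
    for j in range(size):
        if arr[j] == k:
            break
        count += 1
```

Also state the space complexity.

Time complexity: O(n^2).
Space complexity: O(1).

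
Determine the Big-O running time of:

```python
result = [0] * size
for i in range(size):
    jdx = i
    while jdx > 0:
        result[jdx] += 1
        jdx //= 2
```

Time complexity: O(n log n).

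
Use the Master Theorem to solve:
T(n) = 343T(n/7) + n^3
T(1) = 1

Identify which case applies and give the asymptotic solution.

a=343, b=7, f(n)=n^3.
log_7(343) = 3, so n^(log_b(a)) = n^3.
f(n) = Theta(n^3), so Case 2 applies.
T(n) = Theta(n^3 log n).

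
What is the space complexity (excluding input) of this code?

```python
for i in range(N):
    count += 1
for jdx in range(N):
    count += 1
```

Space complexity: O(1).
Only a constant amount of auxiliary storage is used; nothing grows with n.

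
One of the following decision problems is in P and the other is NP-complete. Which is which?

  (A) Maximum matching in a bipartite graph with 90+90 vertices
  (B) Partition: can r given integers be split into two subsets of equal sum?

(A) is P: Hopcroft-Karp runs in O(E sqrt(V)).
(B) is NP-complete: Subset Sum reduces to it (one of Karp's 21 NP-complete problems).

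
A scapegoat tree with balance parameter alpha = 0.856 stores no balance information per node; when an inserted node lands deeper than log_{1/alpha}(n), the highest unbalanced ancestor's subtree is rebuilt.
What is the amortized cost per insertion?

Search/insert path is O(log n). A rebuild of a subtree of size s costs O(s), but with alpha = 0.856 at least Omega(s) insertions must have occurred in that subtree since its last rebuild. Charging O(1) of the rebuild to each such insertion gives O(log n) amortized.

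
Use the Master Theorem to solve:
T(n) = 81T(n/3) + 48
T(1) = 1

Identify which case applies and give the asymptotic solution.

a=81, b=3, f(n)=48.
log_3(81) = 4 > 0.
Since f(n) = O(n^0) is polynomially smaller than n^4, Case 1 applies.
T(n) = Theta(n^4).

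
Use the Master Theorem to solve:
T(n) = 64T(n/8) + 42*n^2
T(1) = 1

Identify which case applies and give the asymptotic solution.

a=64, b=8, f(n)=42*n^2.
log_8(64) = 2, so n^(log_b(a)) = n^2.
f(n) = Theta(n^2), so Case 2 applies.
T(n) = Theta(n^2 log n).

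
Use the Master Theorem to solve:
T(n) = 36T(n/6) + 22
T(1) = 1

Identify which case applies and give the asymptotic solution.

a=36, b=6, f(n)=22.
log_6(36) = 2 > 0.
Since f(n) = O(n^0) is polynomially smaller than n^2, Case 1 applies.
T(n) = Theta(n^2).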